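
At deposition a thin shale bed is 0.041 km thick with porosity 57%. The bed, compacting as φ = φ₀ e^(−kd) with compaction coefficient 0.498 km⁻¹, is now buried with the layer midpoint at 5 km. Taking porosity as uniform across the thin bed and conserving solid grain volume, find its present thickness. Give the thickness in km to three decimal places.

0.019 km

Porosity at 5 km: φ = 0.57·exp(−0.498×5) = 0.0473
Solid-volume conservation: h(1−φ) = h₀(1−φ₀) ⇒ h = h₀·(1−φ₀)/(1−φ)
h = 0.041 × (1 − 0.57)/(1 − 0.0473) = 0.041 × 0.4513 = 0.0185 km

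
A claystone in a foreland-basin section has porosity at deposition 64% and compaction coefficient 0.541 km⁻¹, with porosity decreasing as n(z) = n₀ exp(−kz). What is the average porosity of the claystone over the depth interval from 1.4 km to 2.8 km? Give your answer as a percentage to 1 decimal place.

21.0%

⟨n⟩ = (1/(z₂−z₁)) ∫ n₀ e^(−kz) dz = n₀·(e^(−k·z₁) − e^(−k·z₂)) / (k·(z₂−z₁))
e^(−0.541×1.4) = 0.4689; e^(−0.541×2.8) = 0.2199
⟨n⟩ = 0.64 × (0.4689 − 0.2199) / (0.541 × 1.4) = 0.64 × 0.3288 = 0.2104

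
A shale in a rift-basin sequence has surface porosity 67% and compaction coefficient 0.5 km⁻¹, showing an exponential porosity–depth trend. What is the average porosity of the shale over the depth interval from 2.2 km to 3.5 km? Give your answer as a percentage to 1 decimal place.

⟨n⟩ = (1/(d₂−d₁)) ∫ n₀ e^(−kd) dd = n₀·(e^(−k·d₁) − e^(−k·d₂)) / (k·(d₂−d₁))
e^(−0.5×2.2) = 0.3329; e^(−0.5×3.5) = 0.1738
⟨n⟩ = 0.67 × (0.3329 − 0.1738) / (0.5 × 1.3) = 0.67 × 0.2448 = 0.1640

16.4%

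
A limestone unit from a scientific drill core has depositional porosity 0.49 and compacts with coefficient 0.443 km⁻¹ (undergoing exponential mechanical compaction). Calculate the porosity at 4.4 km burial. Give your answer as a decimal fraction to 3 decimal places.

phi = phi₀·exp(−β·z) = 0.49 × exp(−0.443 × 4.4) = 0.49 × exp(−1.949)
  = 0.49 × 0.1424 = 0.0698

0.070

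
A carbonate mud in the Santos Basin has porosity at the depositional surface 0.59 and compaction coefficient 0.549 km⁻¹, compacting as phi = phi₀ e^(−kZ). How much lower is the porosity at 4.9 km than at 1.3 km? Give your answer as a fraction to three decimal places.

0.249

phi(1.3) = 0.59·e^(−0.549×1.3) = 0.2890
phi(4.9) = 0.59·e^(−0.549×4.9) = 0.0400
Δphi = 0.2890 − 0.0400 = 0.2490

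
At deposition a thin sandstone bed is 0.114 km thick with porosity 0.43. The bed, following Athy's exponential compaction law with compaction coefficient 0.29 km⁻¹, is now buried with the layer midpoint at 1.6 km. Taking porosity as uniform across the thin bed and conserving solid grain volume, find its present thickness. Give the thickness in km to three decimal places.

Porosity at 1.6 km: phi = 0.43·exp(−0.29×1.6) = 0.2704
Solid-volume conservation: h(1−phi) = h₀(1−phi₀) ⇒ h = h₀·(1−phi₀)/(1−phi)
h = 0.114 × (1 − 0.43)/(1 − 0.2704) = 0.114 × 0.7812 = 0.0891 km

0.089 km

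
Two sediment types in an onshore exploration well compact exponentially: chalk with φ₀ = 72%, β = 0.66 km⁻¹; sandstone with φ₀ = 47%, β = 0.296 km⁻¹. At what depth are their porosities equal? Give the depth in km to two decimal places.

1.17 km

Set φ₀ₐ e^(−βₐz) = φ₀ᵦ e^(−βᵦz) ⇒ ln(φ₀ₐ/φ₀ᵦ) = (βₐ − βᵦ)·z
z = ln(0.72/0.47) / (0.66 − 0.296) = 0.4265 / 0.364 = 1.172 km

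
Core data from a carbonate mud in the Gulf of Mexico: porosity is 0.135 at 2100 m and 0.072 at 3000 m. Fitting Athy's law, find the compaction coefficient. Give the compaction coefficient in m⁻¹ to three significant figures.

0.000698 m⁻¹

Working in km (1 km = 1000 m; k in km⁻¹ = k in m⁻¹ × 1000):
Athy: φ(Z) = φ₀ e^(−kZ) ⇒ φ₁/φ₂ = e^{k(Z₂−Z₁)} ⇒ k = ln(φ₁/φ₂)/(Z₂−Z₁)
k = ln(0.135/0.072) / (3 − 2.1) = ln(1.875) / 0.9 = 0.6286 / 0.9 = 0.6985 km⁻¹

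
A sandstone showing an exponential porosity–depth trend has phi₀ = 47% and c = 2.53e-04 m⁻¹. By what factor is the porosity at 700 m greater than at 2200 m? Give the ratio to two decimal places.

1.46

Working in km (1 km = 1000 m; c in km⁻¹ = c in m⁻¹ × 1000):
phi(z₁)/phi(z₂) = e^(−c·z₁)/e^(−c·z₂) = e^{c(z₂−z₁)}
= exp(0.253 × 1.5) = exp(0.3795) = 1.4616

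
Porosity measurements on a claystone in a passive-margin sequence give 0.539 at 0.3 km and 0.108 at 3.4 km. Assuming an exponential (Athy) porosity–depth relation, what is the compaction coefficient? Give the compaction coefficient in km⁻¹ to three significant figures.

Athy: φ(Z) = φ₀ e^(−kZ) ⇒ φ₁/φ₂ = e^{k(Z₂−Z₁)} ⇒ k = ln(φ₁/φ₂)/(Z₂−Z₁)
k = ln(0.539/0.108) / (3.4 − 0.3) = ln(4.991) / 3.1 = 1.6076 / 3.1 = 0.5186 km⁻¹

0.519 km⁻¹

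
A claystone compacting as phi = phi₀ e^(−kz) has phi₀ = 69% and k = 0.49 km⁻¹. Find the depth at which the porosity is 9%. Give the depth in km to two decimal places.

Invert Athy's law: z = ln(phi₀/phi) / k
z = ln(0.69/0.09) / 0.49 = ln(7.667) / 0.49 = 2.0369 / 0.49 = 4.157 km

4.16 km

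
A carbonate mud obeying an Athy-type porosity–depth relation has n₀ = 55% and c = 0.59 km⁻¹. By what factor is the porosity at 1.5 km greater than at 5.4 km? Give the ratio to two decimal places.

9.98

n(Z₁)/n(Z₂) = e^(−c·Z₁)/e^(−c·Z₂) = e^{c(Z₂−Z₁)}
= exp(0.59 × 3.9) = exp(2.301) = 9.9842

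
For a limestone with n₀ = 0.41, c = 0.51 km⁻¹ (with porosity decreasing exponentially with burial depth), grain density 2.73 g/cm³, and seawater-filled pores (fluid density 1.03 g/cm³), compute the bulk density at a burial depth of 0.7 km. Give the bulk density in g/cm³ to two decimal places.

Porosity at depth: n = 0.41·exp(−0.51×0.7) = 0.41×0.6998 = 0.2869
Bulk density: ρ_b = (1−n)ρ_g + n·ρ_f = 0.7131×2.73 + 0.2869×1.03
       = 1.947 + 0.296 = 2.242 g/cm³

2.24 g/cm³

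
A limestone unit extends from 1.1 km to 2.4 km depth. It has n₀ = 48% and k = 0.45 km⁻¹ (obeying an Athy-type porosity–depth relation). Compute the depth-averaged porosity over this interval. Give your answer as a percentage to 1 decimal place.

22.2%

⟨n⟩ = (1/(Z₂−Z₁)) ∫ n₀ e^(−kZ) dZ = n₀·(e^(−k·Z₁) − e^(−k·Z₂)) / (k·(Z₂−Z₁))
e^(−0.45×1.1) = 0.6096; e^(−0.45×2.4) = 0.3396
⟨n⟩ = 0.48 × (0.6096 − 0.3396) / (0.45 × 1.3) = 0.48 × 0.4615 = 0.2215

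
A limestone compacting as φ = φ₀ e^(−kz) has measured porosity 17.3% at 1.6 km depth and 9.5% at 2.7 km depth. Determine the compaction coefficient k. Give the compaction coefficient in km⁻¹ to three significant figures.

0.545 km⁻¹

Athy: φ(z) = φ₀ e^(−kz) ⇒ φ₁/φ₂ = e^{k(z₂−z₁)} ⇒ k = ln(φ₁/φ₂)/(z₂−z₁)
k = ln(0.173/0.095) / (2.7 − 1.6) = ln(1.821) / 1.1 = 0.5994 / 1.1 = 0.5449 km⁻¹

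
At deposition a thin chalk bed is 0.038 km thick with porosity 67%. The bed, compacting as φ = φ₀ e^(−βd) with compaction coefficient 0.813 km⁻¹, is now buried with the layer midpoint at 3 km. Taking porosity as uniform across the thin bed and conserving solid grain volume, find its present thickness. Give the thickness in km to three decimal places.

Porosity at 3 km: φ = 0.67·exp(−0.813×3) = 0.0585
Solid-volume conservation: h(1−φ) = h₀(1−φ₀) ⇒ h = h₀·(1−φ₀)/(1−φ)
h = 0.038 × (1 − 0.67)/(1 − 0.0585) = 0.038 × 0.3505 = 0.0133 km

0.013 km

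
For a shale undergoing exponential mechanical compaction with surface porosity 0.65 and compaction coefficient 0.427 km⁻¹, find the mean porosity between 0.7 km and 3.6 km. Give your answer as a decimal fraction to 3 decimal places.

⟨n⟩ = (1/(d₂−d₁)) ∫ n₀ e^(−βd) dd = n₀·(e^(−β·d₁) − e^(−β·d₂)) / (β·(d₂−d₁))
e^(−0.427×0.7) = 0.7416; e^(−0.427×3.6) = 0.2150
⟨n⟩ = 0.65 × (0.7416 − 0.2150) / (0.427 × 2.9) = 0.65 × 0.4253 = 0.2764

0.276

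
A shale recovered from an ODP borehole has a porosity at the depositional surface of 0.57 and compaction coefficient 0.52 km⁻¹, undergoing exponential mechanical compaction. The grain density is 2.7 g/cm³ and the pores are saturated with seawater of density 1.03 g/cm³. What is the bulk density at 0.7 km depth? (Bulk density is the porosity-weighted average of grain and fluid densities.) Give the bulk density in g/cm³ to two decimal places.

2.04 g/cm³

Porosity at depth: φ = 0.57·exp(−0.52×0.7) = 0.57×0.6949 = 0.3961
Bulk density: ρ_b = (1−φ)ρ_g + φ·ρ_f = 0.6039×2.7 + 0.3961×1.03
       = 1.631 + 0.408 = 2.039 g/cm³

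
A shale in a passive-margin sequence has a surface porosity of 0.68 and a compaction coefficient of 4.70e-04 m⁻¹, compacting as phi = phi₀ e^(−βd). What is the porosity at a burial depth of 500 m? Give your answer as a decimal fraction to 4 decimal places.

0.5376

Working in km (1 km = 1000 m; β in km⁻¹ = β in m⁻¹ × 1000):
phi = phi₀·exp(−β·d) = 0.68 × exp(−0.47 × 0.5) = 0.68 × exp(−0.235)
  = 0.68 × 0.7906 = 0.5376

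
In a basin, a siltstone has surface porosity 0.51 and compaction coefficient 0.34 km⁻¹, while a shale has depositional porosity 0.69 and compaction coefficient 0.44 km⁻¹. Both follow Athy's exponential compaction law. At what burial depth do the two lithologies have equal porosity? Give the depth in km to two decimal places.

Set n₀ₐ e^(−cₐZ) = n₀ᵦ e^(−cᵦZ) ⇒ ln(n₀ₐ/n₀ᵦ) = (cₐ − cᵦ)·Z
Z = ln(0.51/0.69) / (0.34 − 0.44) = -0.3023 / -0.1 = 3.023 km

3.02 km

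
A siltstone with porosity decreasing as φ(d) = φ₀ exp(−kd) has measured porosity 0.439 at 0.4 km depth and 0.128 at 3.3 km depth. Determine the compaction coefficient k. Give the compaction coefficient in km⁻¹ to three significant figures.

0.425 km⁻¹

Athy: φ(d) = φ₀ e^(−kd) ⇒ φ₁/φ₂ = e^{k(d₂−d₁)} ⇒ k = ln(φ₁/φ₂)/(d₂−d₁)
k = ln(0.439/0.128) / (3.3 − 0.4) = ln(3.43) / 2.9 = 1.2325 / 2.9 = 0.425 km⁻¹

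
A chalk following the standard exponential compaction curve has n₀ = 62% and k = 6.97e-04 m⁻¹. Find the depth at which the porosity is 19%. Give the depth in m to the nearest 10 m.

1700 m

Working in km (1 km = 1000 m; k in km⁻¹ = k in m⁻¹ × 1000):
Invert Athy's law: d = ln(n₀/n) / k
d = ln(0.62/0.19) / 0.697 = ln(3.263) / 0.697 = 1.1827 / 0.697 = 1.697 km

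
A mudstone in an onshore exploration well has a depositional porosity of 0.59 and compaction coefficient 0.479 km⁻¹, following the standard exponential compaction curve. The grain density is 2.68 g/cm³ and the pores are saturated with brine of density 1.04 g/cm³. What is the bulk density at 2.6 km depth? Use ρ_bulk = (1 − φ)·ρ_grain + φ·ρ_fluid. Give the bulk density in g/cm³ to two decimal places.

Porosity at depth: φ = 0.59·exp(−0.479×2.6) = 0.59×0.2878 = 0.1698
Bulk density: ρ_b = (1−φ)ρ_g + φ·ρ_f = 0.8302×2.68 + 0.1698×1.04
       = 2.225 + 0.177 = 2.401 g/cm³

2.40 g/cm³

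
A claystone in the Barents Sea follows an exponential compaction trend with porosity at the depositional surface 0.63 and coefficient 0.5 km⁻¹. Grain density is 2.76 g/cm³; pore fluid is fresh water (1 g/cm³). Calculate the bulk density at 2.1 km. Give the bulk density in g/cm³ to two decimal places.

Porosity at depth: phi = 0.63·exp(−0.5×2.1) = 0.63×0.3499 = 0.2205
Bulk density: ρ_b = (1−phi)ρ_g + phi·ρ_f = 0.7795×2.76 + 0.2205×1
       = 2.152 + 0.220 = 2.372 g/cm³

2.37 g/cm³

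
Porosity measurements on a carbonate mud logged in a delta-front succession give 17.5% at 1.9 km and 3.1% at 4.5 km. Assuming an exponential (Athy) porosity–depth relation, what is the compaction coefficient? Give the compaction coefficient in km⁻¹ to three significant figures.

Athy: n(d) = n₀ e^(−cd) ⇒ n₁/n₂ = e^{c(d₂−d₁)} ⇒ c = ln(n₁/n₂)/(d₂−d₁)
c = ln(0.175/0.031) / (4.5 − 1.9) = ln(5.645) / 2.6 = 1.7308 / 2.6 = 0.6657 km⁻¹

0.666 km⁻¹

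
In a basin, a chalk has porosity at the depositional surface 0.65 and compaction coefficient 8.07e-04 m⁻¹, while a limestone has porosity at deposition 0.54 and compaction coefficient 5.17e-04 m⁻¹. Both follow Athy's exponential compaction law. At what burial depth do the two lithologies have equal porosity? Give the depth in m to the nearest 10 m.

640 m

Working in km (1 km = 1000 m; β in km⁻¹ = β in m⁻¹ × 1000):
Set n₀ₐ e^(−βₐZ) = n₀ᵦ e^(−βᵦZ) ⇒ ln(n₀ₐ/n₀ᵦ) = (βₐ − βᵦ)·Z
Z = ln(0.65/0.54) / (0.807 − 0.517) = 0.1854 / 0.29 = 0.639 km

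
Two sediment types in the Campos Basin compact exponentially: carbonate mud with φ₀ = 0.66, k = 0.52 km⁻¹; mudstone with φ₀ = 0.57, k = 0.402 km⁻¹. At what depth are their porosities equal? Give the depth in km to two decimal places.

1.24 km

Set φ₀ₐ e^(−kₐz) = φ₀ᵦ e^(−kᵦz) ⇒ ln(φ₀ₐ/φ₀ᵦ) = (kₐ − kᵦ)·z
z = ln(0.66/0.57) / (0.52 − 0.402) = 0.1466 / 0.118 = 1.242 km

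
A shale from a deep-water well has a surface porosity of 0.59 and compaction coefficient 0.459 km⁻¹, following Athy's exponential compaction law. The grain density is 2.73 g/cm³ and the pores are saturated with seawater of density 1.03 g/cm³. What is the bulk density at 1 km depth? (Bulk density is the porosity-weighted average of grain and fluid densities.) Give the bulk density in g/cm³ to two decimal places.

Porosity at depth: phi = 0.59·exp(−0.459×1) = 0.59×0.6319 = 0.3728
Bulk density: ρ_b = (1−phi)ρ_g + phi·ρ_f = 0.6272×2.73 + 0.3728×1.03
       = 1.712 + 0.384 = 2.096 g/cm³

2.10 g/cm³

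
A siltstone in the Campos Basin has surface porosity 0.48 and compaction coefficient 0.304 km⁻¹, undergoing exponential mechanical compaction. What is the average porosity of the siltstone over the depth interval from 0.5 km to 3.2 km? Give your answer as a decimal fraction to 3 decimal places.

⟨phi⟩ = (1/(z₂−z₁)) ∫ phi₀ e^(−kz) dz = phi₀·(e^(−k·z₁) − e^(−k·z₂)) / (k·(z₂−z₁))
e^(−0.304×0.5) = 0.8590; e^(−0.304×3.2) = 0.3780
⟨phi⟩ = 0.48 × (0.8590 − 0.3780) / (0.304 × 2.7) = 0.48 × 0.5860 = 0.2813

0.281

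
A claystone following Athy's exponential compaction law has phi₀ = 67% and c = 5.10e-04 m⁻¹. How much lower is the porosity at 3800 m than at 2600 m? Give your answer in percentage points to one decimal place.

Working in km (1 km = 1000 m; c in km⁻¹ = c in m⁻¹ × 1000):
phi(2.6) = 0.67·e^(−0.51×2.6) = 0.1779
phi(3.8) = 0.67·e^(−0.51×3.8) = 0.0965
Δphi = 0.1779 − 0.0965 = 0.0814

8.1 percentage points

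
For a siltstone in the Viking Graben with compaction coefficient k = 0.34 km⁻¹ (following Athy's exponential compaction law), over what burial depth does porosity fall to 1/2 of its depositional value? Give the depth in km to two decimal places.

2.04 km

phi/phi₀ = 1/2 ⇒ exp(−k·z) = 1/2 ⇒ z = ln(2) / k
z = 0.6931 / 0.34 = 2.039 km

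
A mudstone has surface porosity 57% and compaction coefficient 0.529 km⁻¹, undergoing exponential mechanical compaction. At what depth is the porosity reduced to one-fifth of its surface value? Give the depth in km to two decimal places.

3.04 km

n/n₀ = 1/5 ⇒ exp(−k·d) = 1/5 ⇒ d = ln(5) / k
d = 1.6094 / 0.529 = 3.042 km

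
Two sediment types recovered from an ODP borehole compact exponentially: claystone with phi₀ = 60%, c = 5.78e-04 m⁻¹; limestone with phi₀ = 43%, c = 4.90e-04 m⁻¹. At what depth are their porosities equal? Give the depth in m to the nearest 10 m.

3790 m

Working in km (1 km = 1000 m; c in km⁻¹ = c in m⁻¹ × 1000):
Set phi₀ₐ e^(−cₐd) = phi₀ᵦ e^(−cᵦd) ⇒ ln(phi₀ₐ/phi₀ᵦ) = (cₐ − cᵦ)·d
d = ln(0.6/0.43) / (0.578 − 0.49) = 0.3331 / 0.088 = 3.786 km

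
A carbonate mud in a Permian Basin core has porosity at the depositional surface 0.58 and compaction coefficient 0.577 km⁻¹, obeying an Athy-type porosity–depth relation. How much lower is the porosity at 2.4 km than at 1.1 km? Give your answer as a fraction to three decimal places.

0.162

phi(1.1) = 0.58·e^(−0.577×1.1) = 0.3075
phi(2.4) = 0.58·e^(−0.577×2.4) = 0.1452
Δphi = 0.3075 − 0.1452 = 0.1622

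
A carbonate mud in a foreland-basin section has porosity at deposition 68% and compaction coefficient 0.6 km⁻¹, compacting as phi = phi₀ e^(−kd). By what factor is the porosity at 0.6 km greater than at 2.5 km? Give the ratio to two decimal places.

3.13

phi(d₁)/phi(d₂) = e^(−k·d₁)/e^(−k·d₂) = e^{k(d₂−d₁)}
= exp(0.6 × 1.9) = exp(1.14) = 3.1268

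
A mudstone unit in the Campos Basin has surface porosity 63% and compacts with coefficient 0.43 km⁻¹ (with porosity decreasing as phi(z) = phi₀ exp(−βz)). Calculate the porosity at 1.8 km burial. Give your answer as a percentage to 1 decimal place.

phi = phi₀·exp(−β·z) = 0.63 × exp(−0.43 × 1.8) = 0.63 × exp(−0.774)
  = 0.63 × 0.4612 = 0.2905

29.1%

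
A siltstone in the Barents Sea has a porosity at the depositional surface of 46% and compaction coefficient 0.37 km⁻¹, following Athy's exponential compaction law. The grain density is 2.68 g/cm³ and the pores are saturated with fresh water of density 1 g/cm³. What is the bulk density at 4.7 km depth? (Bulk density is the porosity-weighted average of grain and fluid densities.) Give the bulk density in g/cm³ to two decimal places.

2.54 g/cm³

Porosity at depth: φ = 0.46·exp(−0.37×4.7) = 0.46×0.1757 = 0.0808
Bulk density: ρ_b = (1−φ)ρ_g + φ·ρ_f = 0.9192×2.68 + 0.0808×1
       = 2.463 + 0.081 = 2.544 g/cm³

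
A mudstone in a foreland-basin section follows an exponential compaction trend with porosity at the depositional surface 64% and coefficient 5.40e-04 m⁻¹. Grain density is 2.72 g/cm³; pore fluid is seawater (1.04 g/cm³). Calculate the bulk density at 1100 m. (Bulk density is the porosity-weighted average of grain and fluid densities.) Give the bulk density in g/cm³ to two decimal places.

2.13 g/cm³

Working in km (1 km = 1000 m; β in km⁻¹ = β in m⁻¹ × 1000):
Porosity at depth: n = 0.64·exp(−0.54×1.1) = 0.64×0.5521 = 0.3534
Bulk density: ρ_b = (1−n)ρ_g + n·ρ_f = 0.6466×2.72 + 0.3534×1.04
       = 1.759 + 0.367 = 2.126 g/cm³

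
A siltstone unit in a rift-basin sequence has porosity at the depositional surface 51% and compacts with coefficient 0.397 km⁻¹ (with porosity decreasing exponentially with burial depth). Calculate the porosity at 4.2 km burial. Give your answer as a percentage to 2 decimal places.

9.63%

n = n₀·exp(−k·d) = 0.51 × exp(−0.397 × 4.2) = 0.51 × exp(−1.667)
  = 0.51 × 0.1887 = 0.0963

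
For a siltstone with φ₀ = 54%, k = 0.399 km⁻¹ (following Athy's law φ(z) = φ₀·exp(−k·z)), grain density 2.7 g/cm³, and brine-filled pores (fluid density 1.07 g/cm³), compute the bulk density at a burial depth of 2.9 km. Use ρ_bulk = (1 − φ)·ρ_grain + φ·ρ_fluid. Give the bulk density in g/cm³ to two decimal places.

Porosity at depth: φ = 0.54·exp(−0.399×2.9) = 0.54×0.3144 = 0.1698
Bulk density: ρ_b = (1−φ)ρ_g + φ·ρ_f = 0.8302×2.7 + 0.1698×1.07
       = 2.242 + 0.182 = 2.423 g/cm³

2.42 g/cm³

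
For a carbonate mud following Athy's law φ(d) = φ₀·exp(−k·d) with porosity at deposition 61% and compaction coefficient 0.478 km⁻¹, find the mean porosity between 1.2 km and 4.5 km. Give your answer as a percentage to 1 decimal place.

⟨φ⟩ = (1/(d₂−d₁)) ∫ φ₀ e^(−kd) dd = φ₀·(e^(−k·d₁) − e^(−k·d₂)) / (k·(d₂−d₁))
e^(−0.478×1.2) = 0.5635; e^(−0.478×4.5) = 0.1164
⟨φ⟩ = 0.61 × (0.5635 − 0.1164) / (0.478 × 3.3) = 0.61 × 0.2835 = 0.1729

17.3%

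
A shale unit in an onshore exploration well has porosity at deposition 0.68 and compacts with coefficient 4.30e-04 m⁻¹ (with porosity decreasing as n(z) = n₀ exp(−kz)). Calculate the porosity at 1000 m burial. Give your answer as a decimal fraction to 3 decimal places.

Working in km (1 km = 1000 m; k in km⁻¹ = k in m⁻¹ × 1000):
n = n₀·exp(−k·z) = 0.68 × exp(−0.43 × 1) = 0.68 × exp(−0.43)
  = 0.68 × 0.6505 = 0.4423

0.442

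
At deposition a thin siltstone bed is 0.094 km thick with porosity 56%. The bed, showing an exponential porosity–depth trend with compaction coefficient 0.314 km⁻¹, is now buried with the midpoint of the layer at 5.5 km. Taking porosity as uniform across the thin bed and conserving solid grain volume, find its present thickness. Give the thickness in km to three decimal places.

Porosity at 5.5 km: φ = 0.56·exp(−0.314×5.5) = 0.0996
Solid-volume conservation: h(1−φ) = h₀(1−φ₀) ⇒ h = h₀·(1−φ₀)/(1−φ)
h = 0.094 × (1 − 0.56)/(1 − 0.0996) = 0.094 × 0.4887 = 0.0459 km

0.046 km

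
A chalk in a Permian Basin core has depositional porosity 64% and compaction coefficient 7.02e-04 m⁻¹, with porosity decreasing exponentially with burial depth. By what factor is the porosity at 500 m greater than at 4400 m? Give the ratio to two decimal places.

Working in km (1 km = 1000 m; k in km⁻¹ = k in m⁻¹ × 1000):
φ(Z₁)/φ(Z₂) = e^(−k·Z₁)/e^(−k·Z₂) = e^{k(Z₂−Z₁)}
= exp(0.702 × 3.9) = exp(2.738) = 15.4530

15.45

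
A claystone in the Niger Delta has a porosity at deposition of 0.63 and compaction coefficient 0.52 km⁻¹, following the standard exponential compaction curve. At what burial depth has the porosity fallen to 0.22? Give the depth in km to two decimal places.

2.02 km

Invert Athy's law: Z = ln(φ₀/φ) / β
Z = ln(0.63/0.22) / 0.52 = ln(2.864) / 0.52 = 1.0521 / 0.52 = 2.023 km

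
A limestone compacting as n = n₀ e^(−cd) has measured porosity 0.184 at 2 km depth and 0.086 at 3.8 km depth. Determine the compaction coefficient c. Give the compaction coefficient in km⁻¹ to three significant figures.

Athy: n(d) = n₀ e^(−cd) ⇒ n₁/n₂ = e^{c(d₂−d₁)} ⇒ c = ln(n₁/n₂)/(d₂−d₁)
c = ln(0.184/0.086) / (3.8 − 2) = ln(2.14) / 1.8 = 0.7606 / 1.8 = 0.4225 km⁻¹

0.423 km⁻¹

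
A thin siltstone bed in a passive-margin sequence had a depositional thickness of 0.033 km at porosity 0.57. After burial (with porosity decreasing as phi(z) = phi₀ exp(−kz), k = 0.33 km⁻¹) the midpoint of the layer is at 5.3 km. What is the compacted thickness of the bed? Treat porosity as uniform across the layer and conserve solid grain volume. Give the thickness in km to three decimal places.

Porosity at 5.3 km: phi = 0.57·exp(−0.33×5.3) = 0.0992
Solid-volume conservation: h(1−phi) = h₀(1−phi₀) ⇒ h = h₀·(1−phi₀)/(1−phi)
h = 0.033 × (1 − 0.57)/(1 − 0.0992) = 0.033 × 0.4773 = 0.0158 km

0.016 km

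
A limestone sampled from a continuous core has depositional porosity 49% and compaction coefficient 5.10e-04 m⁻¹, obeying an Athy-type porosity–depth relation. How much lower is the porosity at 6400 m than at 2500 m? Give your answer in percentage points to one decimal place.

11.8 percentage points

Working in km (1 km = 1000 m; c in km⁻¹ = c in m⁻¹ × 1000):
φ(2.5) = 0.49·e^(−0.51×2.5) = 0.1369
φ(6.4) = 0.49·e^(−0.51×6.4) = 0.0187
Δφ = 0.1369 − 0.0187 = 0.1182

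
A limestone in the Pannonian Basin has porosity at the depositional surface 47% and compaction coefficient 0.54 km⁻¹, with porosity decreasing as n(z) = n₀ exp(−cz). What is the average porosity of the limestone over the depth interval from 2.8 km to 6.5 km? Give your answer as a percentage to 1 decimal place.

4.5%

⟨n⟩ = (1/(z₂−z₁)) ∫ n₀ e^(−cz) dz = n₀·(e^(−c·z₁) − e^(−c·z₂)) / (c·(z₂−z₁))
e^(−0.54×2.8) = 0.2205; e^(−0.54×6.5) = 0.0299
⟨n⟩ = 0.47 × (0.2205 − 0.0299) / (0.54 × 3.7) = 0.47 × 0.0954 = 0.0448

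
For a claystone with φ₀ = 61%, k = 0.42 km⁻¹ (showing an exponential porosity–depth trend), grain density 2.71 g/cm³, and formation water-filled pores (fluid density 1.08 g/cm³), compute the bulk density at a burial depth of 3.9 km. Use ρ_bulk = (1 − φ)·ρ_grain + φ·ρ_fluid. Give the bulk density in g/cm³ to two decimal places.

Porosity at depth: φ = 0.61·exp(−0.42×3.9) = 0.61×0.1944 = 0.1186
Bulk density: ρ_b = (1−φ)ρ_g + φ·ρ_f = 0.8814×2.71 + 0.1186×1.08
       = 2.389 + 0.128 = 2.517 g/cm³

2.52 g/cm³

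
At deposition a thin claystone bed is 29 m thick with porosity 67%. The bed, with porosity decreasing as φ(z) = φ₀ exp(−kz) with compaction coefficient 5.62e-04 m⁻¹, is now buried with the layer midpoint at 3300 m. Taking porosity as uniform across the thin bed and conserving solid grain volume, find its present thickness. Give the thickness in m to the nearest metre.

Working in km (1 km = 1000 m; k in km⁻¹ = k in m⁻¹ × 1000):
Porosity at 3.3 km: φ = 0.67·exp(−0.562×3.3) = 0.1049
Solid-volume conservation: h(1−φ) = h₀(1−φ₀) ⇒ h = h₀·(1−φ₀)/(1−φ)
h = 0.029 × (1 − 0.67)/(1 − 0.1049) = 0.029 × 0.3687 = 0.0107 km

11 m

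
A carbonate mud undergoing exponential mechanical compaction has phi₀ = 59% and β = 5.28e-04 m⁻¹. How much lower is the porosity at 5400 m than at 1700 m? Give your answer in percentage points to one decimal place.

20.6 percentage points

Working in km (1 km = 1000 m; β in km⁻¹ = β in m⁻¹ × 1000):
phi(1.7) = 0.59·e^(−0.528×1.7) = 0.2405
phi(5.4) = 0.59·e^(−0.528×5.4) = 0.0341
Δphi = 0.2405 − 0.0341 = 0.2064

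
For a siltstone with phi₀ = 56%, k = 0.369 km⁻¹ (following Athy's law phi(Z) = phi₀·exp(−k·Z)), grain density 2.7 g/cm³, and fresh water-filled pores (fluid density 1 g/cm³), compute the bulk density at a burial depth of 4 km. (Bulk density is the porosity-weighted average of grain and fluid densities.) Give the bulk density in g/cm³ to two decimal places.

2.48 g/cm³

Porosity at depth: phi = 0.56·exp(−0.369×4) = 0.56×0.2286 = 0.1280
Bulk density: ρ_b = (1−phi)ρ_g + phi·ρ_f = 0.8720×2.7 + 0.1280×1
       = 2.354 + 0.128 = 2.482 g/cm³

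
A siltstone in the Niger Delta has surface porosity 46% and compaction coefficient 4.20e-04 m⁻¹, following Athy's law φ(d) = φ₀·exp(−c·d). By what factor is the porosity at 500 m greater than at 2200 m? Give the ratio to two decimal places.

2.04

Working in km (1 km = 1000 m; c in km⁻¹ = c in m⁻¹ × 1000):
φ(d₁)/φ(d₂) = e^(−c·d₁)/e^(−c·d₂) = e^{c(d₂−d₁)}
= exp(0.42 × 1.7) = exp(0.714) = 2.0421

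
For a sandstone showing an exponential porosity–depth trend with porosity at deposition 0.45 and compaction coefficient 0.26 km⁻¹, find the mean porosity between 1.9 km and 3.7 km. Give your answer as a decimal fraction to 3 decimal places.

0.219

⟨n⟩ = (1/(d₂−d₁)) ∫ n₀ e^(−βd) dd = n₀·(e^(−β·d₁) − e^(−β·d₂)) / (β·(d₂−d₁))
e^(−0.26×1.9) = 0.6102; e^(−0.26×3.7) = 0.3821
⟨n⟩ = 0.45 × (0.6102 − 0.3821) / (0.26 × 1.8) = 0.45 × 0.4873 = 0.2193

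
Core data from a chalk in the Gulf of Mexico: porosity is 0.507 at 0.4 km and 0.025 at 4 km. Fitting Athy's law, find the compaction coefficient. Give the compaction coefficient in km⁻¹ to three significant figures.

0.836 km⁻¹

Athy: φ(Z) = φ₀ e^(−cZ) ⇒ φ₁/φ₂ = e^{c(Z₂−Z₁)} ⇒ c = ln(φ₁/φ₂)/(Z₂−Z₁)
c = ln(0.507/0.025) / (4 − 0.4) = ln(20.28) / 3.6 = 3.0096 / 3.6 = 0.836 km⁻¹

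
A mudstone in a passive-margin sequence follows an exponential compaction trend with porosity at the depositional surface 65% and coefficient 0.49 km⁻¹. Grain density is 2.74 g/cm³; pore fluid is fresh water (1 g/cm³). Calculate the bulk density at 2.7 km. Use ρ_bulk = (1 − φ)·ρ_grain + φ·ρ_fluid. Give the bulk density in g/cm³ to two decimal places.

Porosity at depth: n = 0.65·exp(−0.49×2.7) = 0.65×0.2663 = 0.1731
Bulk density: ρ_b = (1−n)ρ_g + n·ρ_f = 0.8269×2.74 + 0.1731×1
       = 2.266 + 0.173 = 2.439 g/cm³

2.44 g/cm³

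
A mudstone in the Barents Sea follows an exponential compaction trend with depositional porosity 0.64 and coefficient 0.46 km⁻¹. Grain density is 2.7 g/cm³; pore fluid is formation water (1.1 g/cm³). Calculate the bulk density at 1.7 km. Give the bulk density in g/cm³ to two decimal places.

Porosity at depth: phi = 0.64·exp(−0.46×1.7) = 0.64×0.4575 = 0.2928
Bulk density: ρ_b = (1−phi)ρ_g + phi·ρ_f = 0.7072×2.7 + 0.2928×1.1
       = 1.909 + 0.322 = 2.232 g/cm³

2.23 g/cm³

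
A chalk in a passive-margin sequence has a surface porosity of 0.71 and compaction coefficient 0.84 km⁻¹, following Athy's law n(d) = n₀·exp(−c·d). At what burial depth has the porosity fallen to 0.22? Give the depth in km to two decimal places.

1.39 km

Invert Athy's law: d = ln(n₀/n) / c
d = ln(0.71/0.22) / 0.84 = ln(3.227) / 0.84 = 1.1716 / 0.84 = 1.395 km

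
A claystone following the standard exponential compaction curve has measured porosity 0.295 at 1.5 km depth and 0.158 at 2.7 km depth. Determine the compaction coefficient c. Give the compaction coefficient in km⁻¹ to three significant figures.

Athy: phi(d) = phi₀ e^(−cd) ⇒ phi₁/phi₂ = e^{c(d₂−d₁)} ⇒ c = ln(phi₁/phi₂)/(d₂−d₁)
c = ln(0.295/0.158) / (2.7 − 1.5) = ln(1.867) / 1.2 = 0.6244 / 1.2 = 0.5203 km⁻¹

0.520 km⁻¹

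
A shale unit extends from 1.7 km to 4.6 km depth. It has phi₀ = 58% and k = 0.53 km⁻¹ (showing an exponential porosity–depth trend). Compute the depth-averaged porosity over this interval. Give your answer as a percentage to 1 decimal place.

⟨phi⟩ = (1/(d₂−d₁)) ∫ phi₀ e^(−kd) dd = phi₀·(e^(−k·d₁) − e^(−k·d₂)) / (k·(d₂−d₁))
e^(−0.53×1.7) = 0.4062; e^(−0.53×4.6) = 0.0873
⟨phi⟩ = 0.58 × (0.4062 − 0.0873) / (0.53 × 2.9) = 0.58 × 0.2074 = 0.1203

12.0%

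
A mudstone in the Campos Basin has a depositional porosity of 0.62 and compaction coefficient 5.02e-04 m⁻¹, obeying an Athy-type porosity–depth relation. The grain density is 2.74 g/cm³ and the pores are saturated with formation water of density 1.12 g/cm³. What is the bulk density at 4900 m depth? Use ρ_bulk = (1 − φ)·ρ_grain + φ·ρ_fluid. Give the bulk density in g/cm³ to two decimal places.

Working in km (1 km = 1000 m; k in km⁻¹ = k in m⁻¹ × 1000):
Porosity at depth: n = 0.62·exp(−0.502×4.9) = 0.62×0.0855 = 0.0530
Bulk density: ρ_b = (1−n)ρ_g + n·ρ_f = 0.9470×2.74 + 0.0530×1.12
       = 2.595 + 0.059 = 2.654 g/cm³

2.65 g/cm³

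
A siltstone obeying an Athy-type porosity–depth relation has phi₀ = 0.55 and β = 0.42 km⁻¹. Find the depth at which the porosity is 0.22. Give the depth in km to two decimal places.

2.18 km

Invert Athy's law: d = ln(phi₀/phi) / β
d = ln(0.55/0.22) / 0.42 = ln(2.5) / 0.42 = 0.9163 / 0.42 = 2.182 km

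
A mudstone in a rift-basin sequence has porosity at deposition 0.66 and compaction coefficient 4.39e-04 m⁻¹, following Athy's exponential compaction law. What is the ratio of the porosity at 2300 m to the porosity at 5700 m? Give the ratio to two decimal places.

4.45

Working in km (1 km = 1000 m; k in km⁻¹ = k in m⁻¹ × 1000):
n(Z₁)/n(Z₂) = e^(−k·Z₁)/e^(−k·Z₂) = e^{k(Z₂−Z₁)}
= exp(0.439 × 3.4) = exp(1.493) = 4.4486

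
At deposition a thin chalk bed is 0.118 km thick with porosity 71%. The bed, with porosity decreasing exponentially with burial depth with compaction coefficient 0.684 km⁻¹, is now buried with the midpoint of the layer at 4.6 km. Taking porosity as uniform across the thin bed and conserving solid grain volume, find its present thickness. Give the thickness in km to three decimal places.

0.035 km

Porosity at 4.6 km: phi = 0.71·exp(−0.684×4.6) = 0.0305
Solid-volume conservation: h(1−phi) = h₀(1−phi₀) ⇒ h = h₀·(1−phi₀)/(1−phi)
h = 0.118 × (1 − 0.71)/(1 − 0.0305) = 0.118 × 0.2991 = 0.0353 km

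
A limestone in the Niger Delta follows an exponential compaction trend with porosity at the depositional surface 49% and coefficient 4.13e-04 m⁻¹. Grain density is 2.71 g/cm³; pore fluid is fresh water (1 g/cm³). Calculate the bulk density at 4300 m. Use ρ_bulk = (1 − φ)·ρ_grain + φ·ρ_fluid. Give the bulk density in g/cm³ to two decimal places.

Working in km (1 km = 1000 m; c in km⁻¹ = c in m⁻¹ × 1000):
Porosity at depth: phi = 0.49·exp(−0.413×4.3) = 0.49×0.1693 = 0.0830
Bulk density: ρ_b = (1−phi)ρ_g + phi·ρ_f = 0.9170×2.71 + 0.0830×1
       = 2.485 + 0.083 = 2.568 g/cm³

2.57 g/cm³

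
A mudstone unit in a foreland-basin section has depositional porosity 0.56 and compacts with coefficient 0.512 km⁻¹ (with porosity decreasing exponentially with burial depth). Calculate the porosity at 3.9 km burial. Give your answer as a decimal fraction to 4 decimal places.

n = n₀·exp(−β·d) = 0.56 × exp(−0.512 × 3.9) = 0.56 × exp(−1.997)
  = 0.56 × 0.1358 = 0.0760

0.0760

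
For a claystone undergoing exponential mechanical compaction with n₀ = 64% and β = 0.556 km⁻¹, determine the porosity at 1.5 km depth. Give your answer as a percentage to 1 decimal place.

n = n₀·exp(−β·z) = 0.64 × exp(−0.556 × 1.5) = 0.64 × exp(−0.834)
  = 0.64 × 0.4343 = 0.2780

27.8%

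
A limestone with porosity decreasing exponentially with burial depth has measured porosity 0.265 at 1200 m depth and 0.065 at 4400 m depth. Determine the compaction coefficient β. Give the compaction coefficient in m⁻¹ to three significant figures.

0.000439 m⁻¹

Working in km (1 km = 1000 m; β in km⁻¹ = β in m⁻¹ × 1000):
Athy: φ(Z) = φ₀ e^(−βZ) ⇒ φ₁/φ₂ = e^{β(Z₂−Z₁)} ⇒ β = ln(φ₁/φ₂)/(Z₂−Z₁)
β = ln(0.265/0.065) / (4.4 − 1.2) = ln(4.077) / 3.2 = 1.4053 / 3.2 = 0.4392 km⁻¹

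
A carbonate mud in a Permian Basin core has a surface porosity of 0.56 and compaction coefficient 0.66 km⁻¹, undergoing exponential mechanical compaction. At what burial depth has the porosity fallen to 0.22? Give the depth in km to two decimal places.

Invert Athy's law: z = ln(φ₀/φ) / β
z = ln(0.56/0.22) / 0.66 = ln(2.545) / 0.66 = 0.9343 / 0.66 = 1.416 km

1.42 km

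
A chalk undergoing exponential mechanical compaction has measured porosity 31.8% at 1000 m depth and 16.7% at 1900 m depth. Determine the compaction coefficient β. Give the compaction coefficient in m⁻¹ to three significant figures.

0.000716 m⁻¹

Working in km (1 km = 1000 m; β in km⁻¹ = β in m⁻¹ × 1000):
Athy: φ(z) = φ₀ e^(−βz) ⇒ φ₁/φ₂ = e^{β(z₂−z₁)} ⇒ β = ln(φ₁/φ₂)/(z₂−z₁)
β = ln(0.318/0.167) / (1.9 − 1) = ln(1.904) / 0.9 = 0.6441 / 0.9 = 0.7156 km⁻¹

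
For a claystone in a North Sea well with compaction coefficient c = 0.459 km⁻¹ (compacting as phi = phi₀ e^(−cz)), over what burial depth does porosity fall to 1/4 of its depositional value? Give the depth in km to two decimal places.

phi/phi₀ = 1/4 ⇒ exp(−c·z) = 1/4 ⇒ z = ln(4) / c
z = 1.3863 / 0.459 = 3.020 km

3.02 km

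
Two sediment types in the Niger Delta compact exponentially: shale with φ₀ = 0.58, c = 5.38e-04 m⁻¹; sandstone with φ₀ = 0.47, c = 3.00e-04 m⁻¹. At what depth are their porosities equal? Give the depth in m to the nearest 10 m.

880 m

Working in km (1 km = 1000 m; c in km⁻¹ = c in m⁻¹ × 1000):
Set φ₀ₐ e^(−cₐZ) = φ₀ᵦ e^(−cᵦZ) ⇒ ln(φ₀ₐ/φ₀ᵦ) = (cₐ − cᵦ)·Z
Z = ln(0.58/0.47) / (0.538 − 0.3) = 0.2103 / 0.238 = 0.884 km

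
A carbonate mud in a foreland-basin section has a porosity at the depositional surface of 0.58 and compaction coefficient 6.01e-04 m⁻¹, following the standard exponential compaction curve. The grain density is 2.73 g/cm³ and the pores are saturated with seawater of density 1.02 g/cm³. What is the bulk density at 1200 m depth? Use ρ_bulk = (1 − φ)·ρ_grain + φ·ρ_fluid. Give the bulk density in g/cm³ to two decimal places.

2.25 g/cm³

Working in km (1 km = 1000 m; c in km⁻¹ = c in m⁻¹ × 1000):
Porosity at depth: phi = 0.58·exp(−0.601×1.2) = 0.58×0.4862 = 0.2820
Bulk density: ρ_b = (1−phi)ρ_g + phi·ρ_f = 0.7180×2.73 + 0.2820×1.02
       = 1.960 + 0.288 = 2.248 g/cm³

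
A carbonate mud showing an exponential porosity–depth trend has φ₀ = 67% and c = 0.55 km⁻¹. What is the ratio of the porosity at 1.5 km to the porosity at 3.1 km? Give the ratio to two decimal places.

2.41

φ(d₁)/φ(d₂) = e^(−c·d₁)/e^(−c·d₂) = e^{c(d₂−d₁)}
= exp(0.55 × 1.6) = exp(0.88) = 2.4109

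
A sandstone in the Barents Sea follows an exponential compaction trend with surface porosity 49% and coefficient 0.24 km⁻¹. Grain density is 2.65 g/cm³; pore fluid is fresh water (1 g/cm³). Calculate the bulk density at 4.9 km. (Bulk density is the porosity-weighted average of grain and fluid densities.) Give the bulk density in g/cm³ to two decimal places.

2.40 g/cm³

Porosity at depth: φ = 0.49·exp(−0.24×4.9) = 0.49×0.3085 = 0.1512
Bulk density: ρ_b = (1−φ)ρ_g + φ·ρ_f = 0.8488×2.65 + 0.1512×1
       = 2.249 + 0.151 = 2.401 g/cm³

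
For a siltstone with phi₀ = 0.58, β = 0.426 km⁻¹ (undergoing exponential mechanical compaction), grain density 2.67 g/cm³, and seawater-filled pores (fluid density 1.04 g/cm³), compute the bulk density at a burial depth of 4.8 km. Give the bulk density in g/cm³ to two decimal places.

2.55 g/cm³

Porosity at depth: phi = 0.58·exp(−0.426×4.8) = 0.58×0.1294 = 0.0751
Bulk density: ρ_b = (1−phi)ρ_g + phi·ρ_f = 0.9249×2.67 + 0.0751×1.04
       = 2.470 + 0.078 = 2.548 g/cm³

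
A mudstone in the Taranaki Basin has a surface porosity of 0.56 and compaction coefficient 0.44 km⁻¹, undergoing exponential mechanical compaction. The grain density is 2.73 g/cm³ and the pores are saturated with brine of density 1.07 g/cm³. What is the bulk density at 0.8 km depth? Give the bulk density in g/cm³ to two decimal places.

Porosity at depth: phi = 0.56·exp(−0.44×0.8) = 0.56×0.7033 = 0.3938
Bulk density: ρ_b = (1−phi)ρ_g + phi·ρ_f = 0.6062×2.73 + 0.3938×1.07
       = 1.655 + 0.421 = 2.076 g/cm³

2.08 g/cm³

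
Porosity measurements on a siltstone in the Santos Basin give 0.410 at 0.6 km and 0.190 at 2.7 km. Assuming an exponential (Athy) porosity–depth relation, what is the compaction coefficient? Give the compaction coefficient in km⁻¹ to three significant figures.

Athy: n(Z) = n₀ e^(−βZ) ⇒ n₁/n₂ = e^{β(Z₂−Z₁)} ⇒ β = ln(n₁/n₂)/(Z₂−Z₁)
β = ln(0.41/0.19) / (2.7 − 0.6) = ln(2.158) / 2.1 = 0.7691 / 2.1 = 0.3663 km⁻¹

0.366 km⁻¹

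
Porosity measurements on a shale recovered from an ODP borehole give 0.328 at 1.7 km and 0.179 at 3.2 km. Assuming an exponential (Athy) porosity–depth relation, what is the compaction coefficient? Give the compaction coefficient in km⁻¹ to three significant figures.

Athy: φ(d) = φ₀ e^(−βd) ⇒ φ₁/φ₂ = e^{β(d₂−d₁)} ⇒ β = ln(φ₁/φ₂)/(d₂−d₁)
β = ln(0.328/0.179) / (3.2 − 1.7) = ln(1.832) / 1.5 = 0.6056 / 1.5 = 0.4038 km⁻¹

0.404 km⁻¹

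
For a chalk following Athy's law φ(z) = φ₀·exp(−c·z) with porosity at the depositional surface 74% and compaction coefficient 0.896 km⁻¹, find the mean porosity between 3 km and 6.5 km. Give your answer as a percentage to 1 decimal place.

⟨φ⟩ = (1/(z₂−z₁)) ∫ φ₀ e^(−cz) dz = φ₀·(e^(−c·z₁) − e^(−c·z₂)) / (c·(z₂−z₁))
e^(−0.896×3) = 0.0680; e^(−0.896×6.5) = 0.0030
⟨φ⟩ = 0.74 × (0.0680 − 0.0030) / (0.896 × 3.5) = 0.74 × 0.0207 = 0.0154

1.5%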